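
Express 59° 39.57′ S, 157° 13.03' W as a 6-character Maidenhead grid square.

BD10ji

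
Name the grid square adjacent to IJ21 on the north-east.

Longitude square 2; +1 → 3.
Latitude square 1; +1 → 2.

IJ32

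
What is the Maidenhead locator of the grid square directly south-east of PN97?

Longitude square 9; +1 → 10, wraps to 0, carry into field.
Longitude field P = 15; +1 → 16 = Q.
Latitude square 7; −1 → 6.

QN06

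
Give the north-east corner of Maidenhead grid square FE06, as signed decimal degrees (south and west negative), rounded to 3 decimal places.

-43.000, -78.000

Field F=5, E=4: +5·20° lon, +4·10° lat → SW at lon -80°, lat -50°.
Square 0, 6: +0·2° lon, +6·1° lat → SW at lon -80°, lat -44°.
Cell spans 2° lon × 1° lat. NE corner is SW corner plus one full cell.
latitude -43.000, longitude -78.000.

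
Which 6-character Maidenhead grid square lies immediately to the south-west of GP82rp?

GP82qo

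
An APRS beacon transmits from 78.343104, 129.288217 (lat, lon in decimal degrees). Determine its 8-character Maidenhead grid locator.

PQ48pi42

Offset from 180°W / 90°S: lon 309.28822°, lat 168.34310°.
Field: lon ⌊309.28822/20⌋ = 15 → P; lat ⌊168.34310/10⌋ = 16 → Q.
Square: lon ⌊9.28822/2⌋ = 4; lat ⌊8.34310/1⌋ = 8.
Subsquare: lon ⌊1.28822/0.0833333⌋ = 15 → p; lat ⌊0.34310/0.0416667⌋ = 8 → i.
Extended square: lon ⌊0.03822/0.00833333⌋ = 4; lat ⌊0.00977/0.00416667⌋ = 2.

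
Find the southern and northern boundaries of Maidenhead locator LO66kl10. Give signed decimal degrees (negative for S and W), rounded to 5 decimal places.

56.45833, 56.46250

Field L=11, O=14: +11·20° lon, +14·10° lat → SW at lon 40°, lat 50°.
Square 6, 6: +6·2° lon, +6·1° lat → SW at lon 52°, lat 56°.
Subsquare k=10, l=11: +10·0.0833333° lon, +11·0.0416667° lat → SW at lon 52.8333°, lat 56.4583°.
Extended square 1, 0: +1·0.00833333° lon, +0·0.00416667° lat → SW at lon 52.8417°, lat 56.4583°.
Cell spans 0.00833333° lon × 0.00416667° lat.
south 56.45833, north 56.46250.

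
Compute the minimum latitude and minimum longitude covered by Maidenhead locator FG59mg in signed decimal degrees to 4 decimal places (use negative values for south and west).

Field F=5, G=6: +5·20° lon, +6·10° lat → SW at lon -80°, lat -30°.
Square 5, 9: +5·2° lon, +9·1° lat → SW at lon -70°, lat -21°.
Subsquare m=12, g=6: +12·0.0833333° lon, +6·0.0416667° lat → SW at lon -69°, lat -20.75°.
latitude -20.7500, longitude -69.0000.

-20.7500, -69.0000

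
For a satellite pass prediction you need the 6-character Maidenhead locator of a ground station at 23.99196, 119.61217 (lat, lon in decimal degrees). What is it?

Offset from 180°W / 90°S: lon 299.6122°, lat 113.9920°.
Field (20°×10°, letters A–R): 299.6122/20 → 14 → O, 113.9920/10 → 11 → L; chars OL.
Square (2°×1°, digits 0–9): 19.6122/2 → 9, 3.9920/1 → 3; chars 93.
Subsquare (5′×2.5′, letters a–x): 1.6122/0.0833333 → 19 → t, 0.9920/0.0416667 → 23 → x; chars tx.

OL93tx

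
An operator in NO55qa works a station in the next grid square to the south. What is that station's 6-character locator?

NO54qx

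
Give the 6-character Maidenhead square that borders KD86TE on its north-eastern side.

KD86uf

Longitude subsquare t = 19; +1 → 20 = u.
Latitude subsquare e = 4; +1 → 5 = f.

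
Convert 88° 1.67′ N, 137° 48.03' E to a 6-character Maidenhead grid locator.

PR88va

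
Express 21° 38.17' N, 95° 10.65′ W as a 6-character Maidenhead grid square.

EL21jp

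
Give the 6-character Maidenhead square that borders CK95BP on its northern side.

Latitude subsquare p = 15; +1 → 16 = q.
The longitude characters are unchanged.

CK95bq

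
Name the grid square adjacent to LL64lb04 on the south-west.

LL64kb93

Longitude extended square 0; −1 → -1, wraps to 9, carry into subsquare.
Longitude subsquare l = 11; −1 → 10 = k.
Latitude extended square 4; −1 → 3.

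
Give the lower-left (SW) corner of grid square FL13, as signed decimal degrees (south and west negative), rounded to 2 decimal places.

23.00, -78.00

Field F=5, L=11: +5·20° lon, +11·10° lat → SW at lon -80°, lat 20°.
Square 1, 3: +1·2° lon, +3·1° lat → SW at lon -78°, lat 23°.
latitude 23.00, longitude -78.00.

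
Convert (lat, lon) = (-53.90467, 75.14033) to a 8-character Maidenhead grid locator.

MD76nc62

Offset from 180°W / 90°S: lon 255.14033°, lat 36.09533°.
Field: 255.14033/20 → 12 → M, 36.09533/10 → 3 → D; chars MD.
Square: 15.14033/2 → 7, 6.09533/1 → 6; chars 76.
Subsquare: 1.14033/0.0833333 → 13 → n, 0.09533/0.0416667 → 2 → c; chars nc.
Extended square: 0.05700/0.00833333 → 6, 0.01200/0.00416667 → 2; chars 62.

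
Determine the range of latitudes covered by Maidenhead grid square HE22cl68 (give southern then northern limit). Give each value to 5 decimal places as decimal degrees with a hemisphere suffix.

47.50833° S, 47.50417° S

Field H=7, E=4: +7·20° lon, +4·10° lat → SW at lon -40°, lat -50°.
Square 2, 2: +2·2° lon, +2·1° lat → SW at lon -36°, lat -48°.
Subsquare c=2, l=11: +2·0.0833333° lon, +11·0.0416667° lat → SW at lon -35.8333°, lat -47.5417°.
Extended square 6, 8: +6·0.00833333° lon, +8·0.00416667° lat → SW at lon -35.7833°, lat -47.5083°.
Cell spans 0.00833333° lon × 0.00416667° lat.
south 47.50833° S, north 47.50417° S.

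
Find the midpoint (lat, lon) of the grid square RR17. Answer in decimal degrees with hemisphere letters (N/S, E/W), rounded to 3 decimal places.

Field R=17, R=17: +17·20° lon, +17·10° lat → SW at lon 160°, lat 80°.
Square 1, 7: +1·2° lon, +7·1° lat → SW at lon 162°, lat 87°.
Cell spans 2° lon × 1° lat. Centre is SW corner plus half of each.
latitude 87.500° N, longitude 163.000° E.

87.500° N, 163.000° E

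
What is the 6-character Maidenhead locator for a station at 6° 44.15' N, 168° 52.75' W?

Offset from 180°W / 90°S: lon 11.1208°, lat 96.7358°.
Field: 11.1208/20 → 0 → A, 96.7358/10 → 9 → J; chars AJ.
Square: 11.1208/2 → 5, 6.7358/1 → 6; chars 56.
Subsquare: 1.1208/0.0833333 → 13 → n, 0.7358/0.0416667 → 17 → r; chars nr.

AJ56nr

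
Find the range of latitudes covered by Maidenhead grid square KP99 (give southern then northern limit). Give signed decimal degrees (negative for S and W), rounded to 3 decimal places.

69.000, 70.000

Field K=10, P=15: +10·20° lon, +15·10° lat → SW at lon 20°, lat 60°.
Square 9, 9: +9·2° lon, +9·1° lat → SW at lon 38°, lat 69°.
Cell spans 2° lon × 1° lat.
south 69.000, north 70.000.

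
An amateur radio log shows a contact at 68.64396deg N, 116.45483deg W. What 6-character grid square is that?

DP18sp

Offset from 180°W / 90°S: lon 63.5452°, lat 158.6440°.
Field (20°×10°, letters A–R): lon ⌊63.5452/20⌋ = 3 → D; lat ⌊158.6440/10⌋ = 15 → P.
Square (2°×1°, digits 0–9): lon ⌊3.5452/2⌋ = 1; lat ⌊8.6440/1⌋ = 8.
Subsquare (5′×2.5′, letters a–x): lon ⌊1.5452/0.0833333⌋ = 18 → s; lat ⌊0.6440/0.0416667⌋ = 15 → p.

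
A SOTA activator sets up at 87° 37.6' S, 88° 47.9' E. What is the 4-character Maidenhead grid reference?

Shift to the Maidenhead origin (180°W, 90°S): lon 268.80, lat 2.37.
Field: lon ⌊268.80/20⌋ = 13 → N; lat ⌊2.37/10⌋ = 0 → A.
Square: lon ⌊8.80/2⌋ = 4; lat ⌊2.37/1⌋ = 2.

NA42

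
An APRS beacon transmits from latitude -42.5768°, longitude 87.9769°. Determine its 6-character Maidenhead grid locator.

NE37xk

Add 180° to longitude and 90° to latitude: 267.9769, 47.4232.
Field: lon ⌊267.9769/20⌋ = 13 → N; lat ⌊47.4232/10⌋ = 4 → E.
Square: lon ⌊7.9769/2⌋ = 3; lat ⌊7.4232/1⌋ = 7.
Subsquare: lon ⌊1.9769/0.0833333⌋ = 23 → x; lat ⌊0.4232/0.0416667⌋ = 10 → k.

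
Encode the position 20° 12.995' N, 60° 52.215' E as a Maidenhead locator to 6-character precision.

Offset from 180°W / 90°S: lon 240.8702°, lat 110.2166°.
Field (20°×10°, letters A–R): 240.8702/20 → 12 → M, 110.2166/10 → 11 → L; chars ML.
Square (2°×1°, digits 0–9): 0.8702/2 → 0, 0.2166/1 → 0; chars 00.
Subsquare (5′×2.5′, letters a–x): 0.8702/0.0833333 → 10 → k, 0.2166/0.0416667 → 5 → f; chars kf.

ML00kf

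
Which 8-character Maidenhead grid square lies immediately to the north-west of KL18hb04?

KL18gb95

Longitude extended square 0; −1 → -1, wraps to 9, carry into subsquare.
Longitude subsquare h = 7; −1 → 6 = g.
Latitude extended square 4; +1 → 5.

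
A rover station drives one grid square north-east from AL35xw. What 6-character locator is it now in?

Longitude subsquare x = 23; +1 → 24, wraps to 0 = a, carry into square.
Longitude square 3; +1 → 4.
Latitude subsquare w = 22; +1 → 23 = x.

AL45ax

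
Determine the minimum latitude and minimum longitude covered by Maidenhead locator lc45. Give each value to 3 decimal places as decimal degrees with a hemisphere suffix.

Field L=11, C=2: +11·20° lon, +2·10° lat → SW at lon 40°, lat -70°.
Square 4, 5: +4·2° lon, +5·1° lat → SW at lon 48°, lat -65°.
latitude 65.000° S, longitude 48.000° E.

65.000° S, 48.000° E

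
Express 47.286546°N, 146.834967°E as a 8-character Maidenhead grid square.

QN37kg08

Offset from 180°W / 90°S: lon 326.83497°, lat 137.28655°.
Field: 326.83497/20 → 16 → Q, 137.28655/10 → 13 → N; chars QN.
Square: 6.83497/2 → 3, 7.28655/1 → 7; chars 37.
Subsquare: 0.83497/0.0833333 → 10 → k, 0.28655/0.0416667 → 6 → g; chars kg.
Extended square: 0.00163/0.00833333 → 0, 0.03655/0.00416667 → 8; chars 08.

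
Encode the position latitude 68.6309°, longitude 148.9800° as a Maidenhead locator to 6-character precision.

QP48lp

Shift to the Maidenhead origin (180°W, 90°S): lon 328.9800, lat 158.6309.
Field: 328.9800/20 → 16 → Q, 158.6309/10 → 15 → P; chars QP.
Square: 8.9800/2 → 4, 8.6309/1 → 8; chars 48.
Subsquare: 0.9800/0.0833333 → 11 → l, 0.6309/0.0416667 → 15 → p; chars lp.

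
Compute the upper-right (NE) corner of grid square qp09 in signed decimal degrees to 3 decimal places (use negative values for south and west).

Field Q=16, P=15: +16·20° lon, +15·10° lat → SW at lon 140°, lat 60°.
Square 0, 9: +0·2° lon, +9·1° lat → SW at lon 140°, lat 69°.
Cell spans 2° lon × 1° lat. NE corner is SW corner plus one full cell.
latitude 70.000, longitude 142.000.

70.000, 142.000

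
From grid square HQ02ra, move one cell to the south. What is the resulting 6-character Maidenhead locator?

HQ01rx

Latitude subsquare a = 0; −1 → -1, wraps to 23 = x, carry into square.
Latitude square 2; −1 → 1.
The longitude characters are unchanged.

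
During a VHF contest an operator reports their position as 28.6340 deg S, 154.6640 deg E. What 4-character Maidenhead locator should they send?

QG71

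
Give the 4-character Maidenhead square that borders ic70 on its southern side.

IB79

Latitude square 0; −1 → -1, wraps to 9, carry into field.
Latitude field C = 2; −1 → 1 = B.
The longitude characters are unchanged.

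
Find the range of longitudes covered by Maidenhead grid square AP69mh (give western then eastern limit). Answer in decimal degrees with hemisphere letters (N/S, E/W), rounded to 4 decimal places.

167.0000° W, 166.9167° W

Field A=0, P=15: +0·20° lon, +15·10° lat → SW at lon -180°, lat 60°.
Square 6, 9: +6·2° lon, +9·1° lat → SW at lon -168°, lat 69°.
Subsquare m=12, h=7: +12·0.0833333° lon, +7·0.0416667° lat → SW at lon -167°, lat 69.2917°.
Cell spans 0.0833333° lon × 0.0416667° lat.
west 167.0000° W, east 166.9167° W.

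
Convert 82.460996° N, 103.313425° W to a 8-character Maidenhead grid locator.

DR82il20

Add 180° to longitude and 90° to latitude: 76.68658, 172.46100.
Field: 76.68658/20 → 3 → D, 172.46100/10 → 17 → R; chars DR.
Square: 16.68658/2 → 8, 2.46100/1 → 2; chars 82.
Subsquare: 0.68658/0.0833333 → 8 → i, 0.46100/0.0416667 → 11 → l; chars il.
Extended square: 0.01991/0.00833333 → 2, 0.00266/0.00416667 → 0; chars 20.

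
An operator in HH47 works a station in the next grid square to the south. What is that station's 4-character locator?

Latitude square 7; −1 → 6.
The longitude characters are unchanged.

HH46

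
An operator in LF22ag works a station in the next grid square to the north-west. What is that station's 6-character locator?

LF12xh

Longitude subsquare a = 0; −1 → -1, wraps to 23 = x, carry into square.
Longitude square 2; −1 → 1.
Latitude subsquare g = 6; +1 → 7 = h.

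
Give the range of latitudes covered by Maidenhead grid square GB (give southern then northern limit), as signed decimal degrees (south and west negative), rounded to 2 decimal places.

Field G=6, B=1: +6·20° lon, +1·10° lat → SW at lon -60°, lat -80°.
Cell spans 20° lon × 10° lat.
south -80.00, north -70.00.

-80.00, -70.00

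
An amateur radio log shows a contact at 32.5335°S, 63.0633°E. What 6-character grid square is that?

Offset from 180°W / 90°S: lon 243.0633°, lat 57.4665°.
Field: 243.0633/20 → 12 → M, 57.4665/10 → 5 → F; chars MF.
Square: 3.0633/2 → 1, 7.4665/1 → 7; chars 17.
Subsquare: 1.0633/0.0833333 → 12 → m, 0.4665/0.0416667 → 11 → l; chars ml.

MF17ml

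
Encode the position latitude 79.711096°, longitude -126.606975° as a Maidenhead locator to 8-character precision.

Offset from 180°W / 90°S: lon 53.39302°, lat 169.71110°.
Field (20°×10°, letters A–R): 53.39302/20 → 2 → C, 169.71110/10 → 16 → Q; chars CQ.
Square (2°×1°, digits 0–9): 13.39302/2 → 6, 9.71110/1 → 9; chars 69.
Subsquare (5′×2.5′, letters a–x): 1.39302/0.0833333 → 16 → q, 0.71110/0.0416667 → 17 → r; chars qr.
Extended square (30″×15″, digits 0–9): 0.05969/0.00833333 → 7, 0.00276/0.00416667 → 0; chars 70.

CQ69qr70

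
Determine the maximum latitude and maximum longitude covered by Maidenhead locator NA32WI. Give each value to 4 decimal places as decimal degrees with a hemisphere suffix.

87.6250° S, 87.9167° E

Field N=13, A=0: +13·20° lon, +0·10° lat → SW at lon 80°, lat -90°.
Square 3, 2: +3·2° lon, +2·1° lat → SW at lon 86°, lat -88°.
Subsquare w=22, i=8: +22·0.0833333° lon, +8·0.0416667° lat → SW at lon 87.8333°, lat -87.6667°.
Cell spans 0.0833333° lon × 0.0416667° lat. NE corner is SW corner plus one full cell.
latitude 87.6250° S, longitude 87.9167° E.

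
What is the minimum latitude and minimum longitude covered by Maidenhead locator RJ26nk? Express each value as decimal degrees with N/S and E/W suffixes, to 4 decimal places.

6.4167° N, 165.0833° E

Field R=17, J=9: +17·20° lon, +9·10° lat → SW at lon 160°, lat 0°.
Square 2, 6: +2·2° lon, +6·1° lat → SW at lon 164°, lat 6°.
Subsquare n=13, k=10: +13·0.0833333° lon, +10·0.0416667° lat → SW at lon 165.083°, lat 6.41667°.
latitude 6.4167° N, longitude 165.0833° E.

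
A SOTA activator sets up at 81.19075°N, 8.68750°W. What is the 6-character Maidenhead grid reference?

Shift to the Maidenhead origin (180°W, 90°S): lon 171.3125, lat 171.1907.
Field: 171.3125/20 → 8 → I, 171.1907/10 → 17 → R; chars IR.
Square: 11.3125/2 → 5, 1.1907/1 → 1; chars 51.
Subsquare: 1.3125/0.0833333 → 15 → p, 0.1907/0.0416667 → 4 → e; chars pe.

IR51pe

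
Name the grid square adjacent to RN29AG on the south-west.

Longitude subsquare a = 0; −1 → -1, wraps to 23 = x, carry into square.
Longitude square 2; −1 → 1.
Latitude subsquare g = 6; −1 → 5 = f.

RN19xf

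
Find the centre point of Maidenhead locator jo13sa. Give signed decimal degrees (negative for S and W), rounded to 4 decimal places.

53.0208, 3.5417

Field J=9, O=14: +9·20° lon, +14·10° lat → SW at lon 0°, lat 50°.
Square 1, 3: +1·2° lon, +3·1° lat → SW at lon 2°, lat 53°.
Subsquare s=18, a=0: +18·0.0833333° lon, +0·0.0416667° lat → SW at lon 3.5°, lat 53°.
Cell spans 0.0833333° lon × 0.0416667° lat. Centre is SW corner plus half of each.
latitude 53.0208, longitude 3.5417.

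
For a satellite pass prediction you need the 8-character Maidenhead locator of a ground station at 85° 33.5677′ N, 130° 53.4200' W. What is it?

CR45nn34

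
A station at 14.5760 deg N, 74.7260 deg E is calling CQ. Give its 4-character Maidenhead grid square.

MK74

Shift to the Maidenhead origin (180°W, 90°S): lon 254.73, lat 104.58.
Field (20°×10°, letters A–R): lon ⌊254.73/20⌋ = 12 → M; lat ⌊104.58/10⌋ = 10 → K.
Square (2°×1°, digits 0–9): lon ⌊14.73/2⌋ = 7; lat ⌊4.58/1⌋ = 4.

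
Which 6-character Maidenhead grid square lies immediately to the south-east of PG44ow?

PG44pv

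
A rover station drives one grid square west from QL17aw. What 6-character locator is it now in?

Longitude subsquare a = 0; −1 → -1, wraps to 23 = x, carry into square.
Longitude square 1; −1 → 0.
The latitude characters are unchanged.

QL07xw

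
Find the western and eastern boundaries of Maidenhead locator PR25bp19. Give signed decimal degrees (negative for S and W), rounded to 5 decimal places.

Field P=15, R=17: +15·20° lon, +17·10° lat → SW at lon 120°, lat 80°.
Square 2, 5: +2·2° lon, +5·1° lat → SW at lon 124°, lat 85°.
Subsquare b=1, p=15: +1·0.0833333° lon, +15·0.0416667° lat → SW at lon 124.083°, lat 85.625°.
Extended square 1, 9: +1·0.00833333° lon, +9·0.00416667° lat → SW at lon 124.092°, lat 85.6625°.
Cell spans 0.00833333° lon × 0.00416667° lat.
west 124.09167, east 124.10000.

124.09167, 124.10000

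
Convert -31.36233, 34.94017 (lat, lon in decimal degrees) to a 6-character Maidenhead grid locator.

KF78lp

Shift to the Maidenhead origin (180°W, 90°S): lon 214.9402, lat 58.6377.
Field: 214.9402/20 → 10 → K, 58.6377/10 → 5 → F; chars KF.
Square: 14.9402/2 → 7, 8.6377/1 → 8; chars 78.
Subsquare: 0.9402/0.0833333 → 11 → l, 0.6377/0.0416667 → 15 → p; chars lp.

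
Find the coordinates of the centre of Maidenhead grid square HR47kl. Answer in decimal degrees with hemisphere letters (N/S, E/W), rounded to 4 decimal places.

87.4792° N, 31.1250° W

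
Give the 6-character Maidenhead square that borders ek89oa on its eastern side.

EK89pa

Longitude subsquare o = 14; +1 → 15 = p.
The latitude characters are unchanged.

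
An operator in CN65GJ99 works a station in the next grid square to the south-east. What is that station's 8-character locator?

Longitude extended square 9; +1 → 10, wraps to 0, carry into subsquare.
Longitude subsquare g = 6; +1 → 7 = h.
Latitude extended square 9; −1 → 8.

CN65hj08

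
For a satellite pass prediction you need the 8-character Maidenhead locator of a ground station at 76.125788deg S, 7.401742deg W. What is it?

IB63hu19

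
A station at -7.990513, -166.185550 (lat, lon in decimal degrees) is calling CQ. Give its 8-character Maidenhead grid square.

Add 180° to longitude and 90° to latitude: 13.81445, 82.00949.
Field (20°×10°, letters A–R): 13.81445/20 → 0 → A, 82.00949/10 → 8 → I; chars AI.
Square (2°×1°, digits 0–9): 13.81445/2 → 6, 2.00949/1 → 2; chars 62.
Subsquare (5′×2.5′, letters a–x): 1.81445/0.0833333 → 21 → v, 0.00949/0.0416667 → 0 → a; chars va.
Extended square (30″×15″, digits 0–9): 0.06445/0.00833333 → 7, 0.00949/0.00416667 → 2; chars 72.

AI62va72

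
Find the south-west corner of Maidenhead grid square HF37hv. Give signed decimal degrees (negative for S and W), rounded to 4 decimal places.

Field H=7, F=5: +7·20° lon, +5·10° lat → SW at lon -40°, lat -40°.
Square 3, 7: +3·2° lon, +7·1° lat → SW at lon -34°, lat -33°.
Subsquare h=7, v=21: +7·0.0833333° lon, +21·0.0416667° lat → SW at lon -33.4167°, lat -32.125°.
latitude -32.1250, longitude -33.4167.

-32.1250, -33.4167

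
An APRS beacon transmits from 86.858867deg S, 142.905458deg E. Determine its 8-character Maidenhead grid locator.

Shift to the Maidenhead origin (180°W, 90°S): lon 322.90546, lat 3.14113.
Field: 322.90546/20 → 16 → Q, 3.14113/10 → 0 → A; chars QA.
Square: 2.90546/2 → 1, 3.14113/1 → 3; chars 13.
Subsquare: 0.90546/0.0833333 → 10 → k, 0.14113/0.0416667 → 3 → d; chars kd.
Extended square: 0.07212/0.00833333 → 8, 0.01613/0.00416667 → 3; chars 83.

QA13kd83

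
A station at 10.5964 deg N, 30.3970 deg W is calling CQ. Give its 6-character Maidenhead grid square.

HK40to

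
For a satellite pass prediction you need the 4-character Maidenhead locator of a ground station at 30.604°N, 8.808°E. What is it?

JM40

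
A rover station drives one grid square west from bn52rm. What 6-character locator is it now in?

BN52qm

Longitude subsquare r = 17; −1 → 16 = q.
The latitude characters are unchanged.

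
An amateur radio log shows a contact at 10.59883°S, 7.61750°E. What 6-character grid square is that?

JH39tj

Add 180° to longitude and 90° to latitude: 187.6175, 79.4012.
Field (20°×10°, letters A–R): lon ⌊187.6175/20⌋ = 9 → J; lat ⌊79.4012/10⌋ = 7 → H.
Square (2°×1°, digits 0–9): lon ⌊7.6175/2⌋ = 3; lat ⌊9.4012/1⌋ = 9.
Subsquare (5′×2.5′, letters a–x): lon ⌊1.6175/0.0833333⌋ = 19 → t; lat ⌊0.4012/0.0416667⌋ = 9 → j.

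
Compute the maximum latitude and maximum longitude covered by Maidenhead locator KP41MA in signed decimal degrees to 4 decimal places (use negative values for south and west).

61.0417, 29.0833

Field K=10, P=15: +10·20° lon, +15·10° lat → SW at lon 20°, lat 60°.
Square 4, 1: +4·2° lon, +1·1° lat → SW at lon 28°, lat 61°.
Subsquare m=12, a=0: +12·0.0833333° lon, +0·0.0416667° lat → SW at lon 29°, lat 61°.
Cell spans 0.0833333° lon × 0.0416667° lat. NE corner is SW corner plus one full cell.
latitude 61.0417, longitude 29.0833.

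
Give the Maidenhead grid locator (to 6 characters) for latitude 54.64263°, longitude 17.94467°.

JO84xp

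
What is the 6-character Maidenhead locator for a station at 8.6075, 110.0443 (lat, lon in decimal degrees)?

OJ58ao

Shift to the Maidenhead origin (180°W, 90°S): lon 290.0443, lat 98.6075.
Field: 290.0443/20 → 14 → O, 98.6075/10 → 9 → J; chars OJ.
Square: 10.0443/2 → 5, 8.6075/1 → 8; chars 58.
Subsquare: 0.0443/0.0833333 → 0 → a, 0.6075/0.0416667 → 14 → o; chars ao.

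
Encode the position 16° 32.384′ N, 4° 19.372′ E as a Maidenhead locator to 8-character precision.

JK26dm89

Offset from 180°W / 90°S: lon 184.32287°, lat 106.53973°.
Field: 184.32287/20 → 9 → J, 106.53973/10 → 10 → K; chars JK.
Square: 4.32287/2 → 2, 6.53973/1 → 6; chars 26.
Subsquare: 0.32287/0.0833333 → 3 → d, 0.53973/0.0416667 → 12 → m; chars dm.
Extended square: 0.07287/0.00833333 → 8, 0.03973/0.00416667 → 9; chars 89.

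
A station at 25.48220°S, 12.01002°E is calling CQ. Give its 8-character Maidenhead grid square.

Shift to the Maidenhead origin (180°W, 90°S): lon 192.01002, lat 64.51780.
Field: lon ⌊192.01002/20⌋ = 9 → J; lat ⌊64.51780/10⌋ = 6 → G.
Square: lon ⌊12.01002/2⌋ = 6; lat ⌊4.51780/1⌋ = 4.
Subsquare: lon ⌊0.01002/0.0833333⌋ = 0 → a; lat ⌊0.51780/0.0416667⌋ = 12 → m.
Extended square: lon ⌊0.01002/0.00833333⌋ = 1; lat ⌊0.01780/0.00416667⌋ = 4.

JG64am14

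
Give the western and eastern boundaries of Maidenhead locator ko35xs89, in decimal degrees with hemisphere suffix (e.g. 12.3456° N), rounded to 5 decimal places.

Field K=10, O=14: +10·20° lon, +14·10° lat → SW at lon 20°, lat 50°.
Square 3, 5: +3·2° lon, +5·1° lat → SW at lon 26°, lat 55°.
Subsquare x=23, s=18: +23·0.0833333° lon, +18·0.0416667° lat → SW at lon 27.9167°, lat 55.75°.
Extended square 8, 9: +8·0.00833333° lon, +9·0.00416667° lat → SW at lon 27.9833°, lat 55.7875°.
Cell spans 0.00833333° lon × 0.00416667° lat.
west 27.98333° E, east 27.99167° E.

27.98333° E, 27.99167° E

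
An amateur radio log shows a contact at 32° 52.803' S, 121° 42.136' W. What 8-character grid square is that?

CF97dc58

Shift to the Maidenhead origin (180°W, 90°S): lon 58.29773, lat 57.11995.
Field (20°×10°, letters A–R): lon ⌊58.29773/20⌋ = 2 → C; lat ⌊57.11995/10⌋ = 5 → F.
Square (2°×1°, digits 0–9): lon ⌊18.29773/2⌋ = 9; lat ⌊7.11995/1⌋ = 7.
Subsquare (5′×2.5′, letters a–x): lon ⌊0.29773/0.0833333⌋ = 3 → d; lat ⌊0.11995/0.0416667⌋ = 2 → c.
Extended square (30″×15″, digits 0–9): lon ⌊0.04773/0.00833333⌋ = 5; lat ⌊0.03662/0.00416667⌋ = 8.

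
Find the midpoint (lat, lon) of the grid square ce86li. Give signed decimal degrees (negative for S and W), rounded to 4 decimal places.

-43.6458, -123.0417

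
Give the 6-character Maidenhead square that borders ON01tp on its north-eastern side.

ON01uq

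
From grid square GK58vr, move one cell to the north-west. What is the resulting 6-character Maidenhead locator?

GK58us

Longitude subsquare v = 21; −1 → 20 = u.
Latitude subsquare r = 17; +1 → 18 = s.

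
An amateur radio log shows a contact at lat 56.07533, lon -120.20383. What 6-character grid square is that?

CO96vb

Add 180° to longitude and 90° to latitude: 59.7962, 146.0753.
Field (20°×10°, letters A–R): lon ⌊59.7962/20⌋ = 2 → C; lat ⌊146.0753/10⌋ = 14 → O.
Square (2°×1°, digits 0–9): lon ⌊19.7962/2⌋ = 9; lat ⌊6.0753/1⌋ = 6.
Subsquare (5′×2.5′, letters a–x): lon ⌊1.7962/0.0833333⌋ = 21 → v; lat ⌊0.0753/0.0416667⌋ = 1 → b.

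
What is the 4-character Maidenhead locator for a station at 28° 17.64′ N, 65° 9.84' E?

ML28

Offset from 180°W / 90°S: lon 245.16°, lat 118.29°.
Field: lon ⌊245.16/20⌋ = 12 → M; lat ⌊118.29/10⌋ = 11 → L.
Square: lon ⌊5.16/2⌋ = 2; lat ⌊8.29/1⌋ = 8.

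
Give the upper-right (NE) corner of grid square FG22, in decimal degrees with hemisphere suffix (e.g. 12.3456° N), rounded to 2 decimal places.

Field F=5, G=6: +5·20° lon, +6·10° lat → SW at lon -80°, lat -30°.
Square 2, 2: +2·2° lon, +2·1° lat → SW at lon -76°, lat -28°.
Cell spans 2° lon × 1° lat. NE corner is SW corner plus one full cell.
latitude 27.00° S, longitude 74.00° W.

27.00° S, 74.00° W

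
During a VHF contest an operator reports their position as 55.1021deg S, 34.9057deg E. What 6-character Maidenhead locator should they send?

Shift to the Maidenhead origin (180°W, 90°S): lon 214.9057, lat 34.8979.
Field: 214.9057/20 → 10 → K, 34.8979/10 → 3 → D; chars KD.
Square: 14.9057/2 → 7, 4.8979/1 → 4; chars 74.
Subsquare: 0.9057/0.0833333 → 10 → k, 0.8979/0.0416667 → 21 → v; chars kv.

KD74kv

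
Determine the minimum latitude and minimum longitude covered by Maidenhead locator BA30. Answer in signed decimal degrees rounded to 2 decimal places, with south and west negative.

-90.00, -154.00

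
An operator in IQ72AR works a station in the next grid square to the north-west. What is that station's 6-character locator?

IQ62xs

Longitude subsquare a = 0; −1 → -1, wraps to 23 = x, carry into square.
Longitude square 7; −1 → 6.
Latitude subsquare r = 17; +1 → 18 = s.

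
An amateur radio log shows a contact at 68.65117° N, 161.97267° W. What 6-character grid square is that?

Add 180° to longitude and 90° to latitude: 18.0273, 158.6512.
Field: lon ⌊18.0273/20⌋ = 0 → A; lat ⌊158.6512/10⌋ = 15 → P.
Square: lon ⌊18.0273/2⌋ = 9; lat ⌊8.6512/1⌋ = 8.
Subsquare: lon ⌊0.0273/0.0833333⌋ = 0 → a; lat ⌊0.6512/0.0416667⌋ = 15 → p.

AP98ap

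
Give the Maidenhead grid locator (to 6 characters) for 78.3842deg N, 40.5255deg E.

Shift to the Maidenhead origin (180°W, 90°S): lon 220.5255, lat 168.3842.
Field: lon ⌊220.5255/20⌋ = 11 → L; lat ⌊168.3842/10⌋ = 16 → Q.
Square: lon ⌊0.5255/2⌋ = 0; lat ⌊8.3842/1⌋ = 8.
Subsquare: lon ⌊0.5255/0.0833333⌋ = 6 → g; lat ⌊0.3842/0.0416667⌋ = 9 → j.

LQ08gj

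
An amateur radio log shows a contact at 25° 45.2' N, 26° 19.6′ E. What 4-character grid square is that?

KL35

Offset from 180°W / 90°S: lon 206.33°, lat 115.75°.
Field: 206.33/20 → 10 → K, 115.75/10 → 11 → L; chars KL.
Square: 6.33/2 → 3, 5.75/1 → 5; chars 35.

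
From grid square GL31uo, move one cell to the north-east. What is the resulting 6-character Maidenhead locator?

Longitude subsquare u = 20; +1 → 21 = v.
Latitude subsquare o = 14; +1 → 15 = p.

GL31vp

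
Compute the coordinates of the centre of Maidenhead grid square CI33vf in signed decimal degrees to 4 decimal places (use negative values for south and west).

Field C=2, I=8: +2·20° lon, +8·10° lat → SW at lon -140°, lat -10°.
Square 3, 3: +3·2° lon, +3·1° lat → SW at lon -134°, lat -7°.
Subsquare v=21, f=5: +21·0.0833333° lon, +5·0.0416667° lat → SW at lon -132.25°, lat -6.79167°.
Cell spans 0.0833333° lon × 0.0416667° lat. Centre is SW corner plus half of each.
latitude -6.7708, longitude -132.2083.

-6.7708, -132.2083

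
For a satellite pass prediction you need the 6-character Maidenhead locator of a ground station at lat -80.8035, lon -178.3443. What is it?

Offset from 180°W / 90°S: lon 1.6557°, lat 9.1965°.
Field: lon ⌊1.6557/20⌋ = 0 → A; lat ⌊9.1965/10⌋ = 0 → A.
Square: lon ⌊1.6557/2⌋ = 0; lat ⌊9.1965/1⌋ = 9.
Subsquare: lon ⌊1.6557/0.0833333⌋ = 19 → t; lat ⌊0.1965/0.0416667⌋ = 4 → e.

AA09te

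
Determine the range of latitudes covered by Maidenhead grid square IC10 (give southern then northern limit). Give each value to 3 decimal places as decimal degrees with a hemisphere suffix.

70.000° S, 69.000° S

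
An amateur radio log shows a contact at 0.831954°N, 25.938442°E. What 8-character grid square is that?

Offset from 180°W / 90°S: lon 205.93844°, lat 90.83195°.
Field: 205.93844/20 → 10 → K, 90.83195/10 → 9 → J; chars KJ.
Square: 5.93844/2 → 2, 0.83195/1 → 0; chars 20.
Subsquare: 1.93844/0.0833333 → 23 → x, 0.83195/0.0416667 → 19 → t; chars xt.
Extended square: 0.02178/0.00833333 → 2, 0.04029/0.00416667 → 9; chars 29.

KJ20xt29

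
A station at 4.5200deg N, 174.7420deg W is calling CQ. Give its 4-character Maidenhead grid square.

AJ24

Add 180° to longitude and 90° to latitude: 5.26, 94.52.
Field (20°×10°, letters A–R): 5.26/20 → 0 → A, 94.52/10 → 9 → J; chars AJ.
Square (2°×1°, digits 0–9): 5.26/2 → 2, 4.52/1 → 4; chars 24.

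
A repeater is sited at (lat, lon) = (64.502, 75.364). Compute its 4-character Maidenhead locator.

MP74

Offset from 180°W / 90°S: lon 255.36°, lat 154.50°.
Field: lon ⌊255.36/20⌋ = 12 → M; lat ⌊154.50/10⌋ = 15 → P.
Square: lon ⌊15.36/2⌋ = 7; lat ⌊4.50/1⌋ = 4.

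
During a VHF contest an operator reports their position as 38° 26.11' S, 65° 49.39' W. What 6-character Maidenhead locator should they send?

FF71cn

Shift to the Maidenhead origin (180°W, 90°S): lon 114.1768, lat 51.5648.
Field: lon ⌊114.1768/20⌋ = 5 → F; lat ⌊51.5648/10⌋ = 5 → F.
Square: lon ⌊14.1768/2⌋ = 7; lat ⌊1.5648/1⌋ = 1.
Subsquare: lon ⌊0.1768/0.0833333⌋ = 2 → c; lat ⌊0.5648/0.0416667⌋ = 13 → n.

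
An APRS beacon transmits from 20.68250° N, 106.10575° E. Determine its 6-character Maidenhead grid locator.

Add 180° to longitude and 90° to latitude: 286.1058, 110.6825.
Field (20°×10°, letters A–R): lon ⌊286.1058/20⌋ = 14 → O; lat ⌊110.6825/10⌋ = 11 → L.
Square (2°×1°, digits 0–9): lon ⌊6.1058/2⌋ = 3; lat ⌊0.6825/1⌋ = 0.
Subsquare (5′×2.5′, letters a–x): lon ⌊0.1058/0.0833333⌋ = 1 → b; lat ⌊0.6825/0.0416667⌋ = 16 → q.

OL30bq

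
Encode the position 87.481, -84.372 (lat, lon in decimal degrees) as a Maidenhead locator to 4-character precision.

ER77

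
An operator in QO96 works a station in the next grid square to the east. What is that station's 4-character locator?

RO06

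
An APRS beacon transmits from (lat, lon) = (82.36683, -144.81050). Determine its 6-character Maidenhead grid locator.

Shift to the Maidenhead origin (180°W, 90°S): lon 35.1895, lat 172.3668.
Field: lon ⌊35.1895/20⌋ = 1 → B; lat ⌊172.3668/10⌋ = 17 → R.
Square: lon ⌊15.1895/2⌋ = 7; lat ⌊2.3668/1⌋ = 2.
Subsquare: lon ⌊1.1895/0.0833333⌋ = 14 → o; lat ⌊0.3668/0.0416667⌋ = 8 → i.

BR72oi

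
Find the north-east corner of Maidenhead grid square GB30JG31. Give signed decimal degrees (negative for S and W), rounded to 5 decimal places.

Field G=6, B=1: +6·20° lon, +1·10° lat → SW at lon -60°, lat -80°.
Square 3, 0: +3·2° lon, +0·1° lat → SW at lon -54°, lat -80°.
Subsquare j=9, g=6: +9·0.0833333° lon, +6·0.0416667° lat → SW at lon -53.25°, lat -79.75°.
Extended square 3, 1: +3·0.00833333° lon, +1·0.00416667° lat → SW at lon -53.225°, lat -79.7458°.
Cell spans 0.00833333° lon × 0.00416667° lat. NE corner is SW corner plus one full cell.
latitude -79.74167, longitude -53.21667.

-79.74167, -53.21667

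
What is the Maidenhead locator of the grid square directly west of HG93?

HG83

Longitude square 9; −1 → 8.
The latitude characters are unchanged.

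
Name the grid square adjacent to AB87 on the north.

AB88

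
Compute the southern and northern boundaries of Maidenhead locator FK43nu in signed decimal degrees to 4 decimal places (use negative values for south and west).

13.8333, 13.8750

Field F=5, K=10: +5·20° lon, +10·10° lat → SW at lon -80°, lat 10°.
Square 4, 3: +4·2° lon, +3·1° lat → SW at lon -72°, lat 13°.
Subsquare n=13, u=20: +13·0.0833333° lon, +20·0.0416667° lat → SW at lon -70.9167°, lat 13.8333°.
Cell spans 0.0833333° lon × 0.0416667° lat.
south 13.8333, north 13.8750.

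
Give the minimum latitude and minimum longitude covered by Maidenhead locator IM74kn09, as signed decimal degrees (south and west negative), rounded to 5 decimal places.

34.57917, -5.16667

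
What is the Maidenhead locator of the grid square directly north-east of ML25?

ML36

Longitude square 2; +1 → 3.
Latitude square 5; +1 → 6.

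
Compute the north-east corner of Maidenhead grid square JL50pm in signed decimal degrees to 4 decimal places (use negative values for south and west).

Field J=9, L=11: +9·20° lon, +11·10° lat → SW at lon 0°, lat 20°.
Square 5, 0: +5·2° lon, +0·1° lat → SW at lon 10°, lat 20°.
Subsquare p=15, m=12: +15·0.0833333° lon, +12·0.0416667° lat → SW at lon 11.25°, lat 20.5°.
Cell spans 0.0833333° lon × 0.0416667° lat. NE corner is SW corner plus one full cell.
latitude 20.5417, longitude 11.3333.

20.5417, 11.3333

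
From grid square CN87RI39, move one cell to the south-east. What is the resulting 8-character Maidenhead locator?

Longitude extended square 3; +1 → 4.
Latitude extended square 9; −1 → 8.

CN87ri48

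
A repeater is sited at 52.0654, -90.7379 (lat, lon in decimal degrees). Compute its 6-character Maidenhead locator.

EO42pb

Offset from 180°W / 90°S: lon 89.2621°, lat 142.0654°.
Field: 89.2621/20 → 4 → E, 142.0654/10 → 14 → O; chars EO.
Square: 9.2621/2 → 4, 2.0654/1 → 2; chars 42.
Subsquare: 1.2621/0.0833333 → 15 → p, 0.0654/0.0416667 → 1 → b; chars pb.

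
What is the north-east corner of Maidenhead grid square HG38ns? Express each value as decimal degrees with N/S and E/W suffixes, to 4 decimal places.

21.2083° S, 32.8333° W

Field H=7, G=6: +7·20° lon, +6·10° lat → SW at lon -40°, lat -30°.
Square 3, 8: +3·2° lon, +8·1° lat → SW at lon -34°, lat -22°.
Subsquare n=13, s=18: +13·0.0833333° lon, +18·0.0416667° lat → SW at lon -32.9167°, lat -21.25°.
Cell spans 0.0833333° lon × 0.0416667° lat. NE corner is SW corner plus one full cell.
latitude 21.2083° S, longitude 32.8333° W.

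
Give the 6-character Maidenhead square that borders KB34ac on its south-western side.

KB24xb

Longitude subsquare a = 0; −1 → -1, wraps to 23 = x, carry into square.
Longitude square 3; −1 → 2.
Latitude subsquare c = 2; −1 → 1 = b.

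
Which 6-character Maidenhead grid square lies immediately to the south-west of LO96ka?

LO95jx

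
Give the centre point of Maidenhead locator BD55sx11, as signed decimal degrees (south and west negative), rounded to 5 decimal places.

-54.03542, -148.48750

Field B=1, D=3: +1·20° lon, +3·10° lat → SW at lon -160°, lat -60°.
Square 5, 5: +5·2° lon, +5·1° lat → SW at lon -150°, lat -55°.
Subsquare s=18, x=23: +18·0.0833333° lon, +23·0.0416667° lat → SW at lon -148.5°, lat -54.0417°.
Extended square 1, 1: +1·0.00833333° lon, +1·0.00416667° lat → SW at lon -148.492°, lat -54.0375°.
Cell spans 0.00833333° lon × 0.00416667° lat. Centre is SW corner plus half of each.
latitude -54.03542, longitude -148.48750.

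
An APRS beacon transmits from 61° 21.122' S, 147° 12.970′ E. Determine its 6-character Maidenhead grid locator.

QC38op

Add 180° to longitude and 90° to latitude: 327.2162, 28.6480.
Field: 327.2162/20 → 16 → Q, 28.6480/10 → 2 → C; chars QC.
Square: 7.2162/2 → 3, 8.6480/1 → 8; chars 38.
Subsquare: 1.2162/0.0833333 → 14 → o, 0.6480/0.0416667 → 15 → p; chars op.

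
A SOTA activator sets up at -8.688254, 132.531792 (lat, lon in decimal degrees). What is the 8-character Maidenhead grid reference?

PI61gh34

Add 180° to longitude and 90° to latitude: 312.53179, 81.31175.
Field (20°×10°, letters A–R): lon ⌊312.53179/20⌋ = 15 → P; lat ⌊81.31175/10⌋ = 8 → I.
Square (2°×1°, digits 0–9): lon ⌊12.53179/2⌋ = 6; lat ⌊1.31175/1⌋ = 1.
Subsquare (5′×2.5′, letters a–x): lon ⌊0.53179/0.0833333⌋ = 6 → g; lat ⌊0.31175/0.0416667⌋ = 7 → h.
Extended square (30″×15″, digits 0–9): lon ⌊0.03179/0.00833333⌋ = 3; lat ⌊0.02008/0.00416667⌋ = 4.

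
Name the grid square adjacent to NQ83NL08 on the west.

Longitude extended square 0; −1 → -1, wraps to 9, carry into subsquare.
Longitude subsquare n = 13; −1 → 12 = m.
The latitude characters are unchanged.

NQ83ml98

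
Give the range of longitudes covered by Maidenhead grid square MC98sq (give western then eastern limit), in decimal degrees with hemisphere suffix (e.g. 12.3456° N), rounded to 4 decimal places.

Field M=12, C=2: +12·20° lon, +2·10° lat → SW at lon 60°, lat -70°.
Square 9, 8: +9·2° lon, +8·1° lat → SW at lon 78°, lat -62°.
Subsquare s=18, q=16: +18·0.0833333° lon, +16·0.0416667° lat → SW at lon 79.5°, lat -61.3333°.
Cell spans 0.0833333° lon × 0.0416667° lat.
west 79.5000° E, east 79.5833° E.

79.5000° E, 79.5833° E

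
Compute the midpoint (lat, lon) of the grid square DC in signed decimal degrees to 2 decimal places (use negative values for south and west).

-65.00, -110.00

Field D=3, C=2: +3·20° lon, +2·10° lat → SW at lon -120°, lat -70°.
Cell spans 20° lon × 10° lat. Centre is SW corner plus half of each.
latitude -65.00, longitude -110.00.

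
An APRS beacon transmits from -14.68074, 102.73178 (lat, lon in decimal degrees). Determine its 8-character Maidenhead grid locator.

OH15ih76

Offset from 180°W / 90°S: lon 282.73178°, lat 75.31926°.
Field (20°×10°, letters A–R): lon ⌊282.73178/20⌋ = 14 → O; lat ⌊75.31926/10⌋ = 7 → H.
Square (2°×1°, digits 0–9): lon ⌊2.73178/2⌋ = 1; lat ⌊5.31926/1⌋ = 5.
Subsquare (5′×2.5′, letters a–x): lon ⌊0.73178/0.0833333⌋ = 8 → i; lat ⌊0.31926/0.0416667⌋ = 7 → h.
Extended square (30″×15″, digits 0–9): lon ⌊0.06511/0.00833333⌋ = 7; lat ⌊0.02759/0.00416667⌋ = 6.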